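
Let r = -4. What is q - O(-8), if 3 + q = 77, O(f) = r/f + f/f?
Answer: 145/2 ≈ 72.500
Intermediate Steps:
O(f) = 1 - 4/f (O(f) = -4/f + f/f = -4/f + 1 = 1 - 4/f)
q = 74 (q = -3 + 77 = 74)
q - O(-8) = 74 - (-4 - 8)/(-8) = 74 - (-1)*(-12)/8 = 74 - 1*3/2 = 74 - 3/2 = 145/2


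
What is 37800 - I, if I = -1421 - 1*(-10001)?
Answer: 29220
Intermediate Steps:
I = 8580 (I = -1421 + 10001 = 8580)
37800 - I = 37800 - 1*8580 = 37800 - 8580 = 29220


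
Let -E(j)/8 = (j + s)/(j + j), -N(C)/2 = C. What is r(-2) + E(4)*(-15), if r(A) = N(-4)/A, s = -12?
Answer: -124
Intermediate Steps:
N(C) = -2*C
E(j) = -4*(-12 + j)/j (E(j) = -8*(j - 12)/(j + j) = -8*(-12 + j)/(2*j) = -8*(-12 + j)*1/(2*j) = -4*(-12 + j)/j)
r(A) = 8/A (r(A) = (-2*(-4))/A = 8/A)
r(-2) + E(4)*(-15) = 8/(-2) + (-4 + 48/4)*(-15) = 8*(-1/2) + (-4 + 48*(1/4))*(-15) = -4 + (-4 + 12)*(-15) = -4 + 8*(-15) = -4 - 120 = -124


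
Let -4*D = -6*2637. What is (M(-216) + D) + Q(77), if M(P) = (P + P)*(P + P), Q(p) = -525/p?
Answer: 4192599/22 ≈ 1.9057e+5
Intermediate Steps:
D = 7911/2 (D = -(-3)*2637/2 = -¼*(-15822) = 7911/2 ≈ 3955.5)
M(P) = 4*P² (M(P) = (2*P)*(2*P) = 4*P²)
(M(-216) + D) + Q(77) = (4*(-216)² + 7911/2) - 525/77 = (4*46656 + 7911/2) - 525*1/77 = (186624 + 7911/2) - 75/11 = 381159/2 - 75/11 = 4192599/22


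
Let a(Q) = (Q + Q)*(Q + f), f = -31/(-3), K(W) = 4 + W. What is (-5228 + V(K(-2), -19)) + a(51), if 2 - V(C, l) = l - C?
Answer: 1051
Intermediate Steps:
f = 31/3 (f = -31*(-1/3) = 31/3 ≈ 10.333)
V(C, l) = 2 + C - l (V(C, l) = 2 - (l - C) = 2 + (C - l) = 2 + C - l)
a(Q) = 2*Q*(31/3 + Q) (a(Q) = (Q + Q)*(Q + 31/3) = (2*Q)*(31/3 + Q) = 2*Q*(31/3 + Q))
(-5228 + V(K(-2), -19)) + a(51) = (-5228 + (2 + (4 - 2) - 1*(-19))) + (2/3)*51*(31 + 3*51) = (-5228 + (2 + 2 + 19)) + (2/3)*51*(31 + 153) = (-5228 + 23) + (2/3)*51*184 = -5205 + 6256 = 1051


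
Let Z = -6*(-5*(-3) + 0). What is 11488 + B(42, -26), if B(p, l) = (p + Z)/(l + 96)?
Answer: 402056/35 ≈ 11487.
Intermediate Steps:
Z = -90 (Z = -6*(15 + 0) = -6*15 = -90)
B(p, l) = (-90 + p)/(96 + l) (B(p, l) = (p - 90)/(l + 96) = (-90 + p)/(96 + l))
11488 + B(42, -26) = 11488 + (-90 + 42)/(96 - 26) = 11488 - 48/70 = 11488 + (1/70)*(-48) = 11488 - 24/35 = 402056/35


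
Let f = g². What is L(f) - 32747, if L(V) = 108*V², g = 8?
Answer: 409621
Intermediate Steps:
f = 64 (f = 8² = 64)
L(f) - 32747 = 108*64² - 32747 = 108*4096 - 32747 = 442368 - 32747 = 409621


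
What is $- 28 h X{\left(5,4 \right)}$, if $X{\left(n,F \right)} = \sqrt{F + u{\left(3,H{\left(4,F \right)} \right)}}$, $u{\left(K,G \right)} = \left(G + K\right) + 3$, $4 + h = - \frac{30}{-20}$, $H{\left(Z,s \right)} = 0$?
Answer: $70 \sqrt{10} \approx 221.36$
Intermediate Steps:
$h = - \frac{5}{2}$ ($h = -4 - \frac{30}{-20} = -4 - - \frac{3}{2} = -4 + \frac{3}{2} = - \frac{5}{2} \approx -2.5$)
$u{\left(K,G \right)} = 3 + G + K$
$X{\left(n,F \right)} = \sqrt{6 + F}$ ($X{\left(n,F \right)} = \sqrt{F + \left(3 + 0 + 3\right)} = \sqrt{F + 6} = \sqrt{6 + F}$)
$- 28 h X{\left(5,4 \right)} = \left(-28\right) \left(- \frac{5}{2}\right) \sqrt{6 + 4} = 70 \sqrt{10}$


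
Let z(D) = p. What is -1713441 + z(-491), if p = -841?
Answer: -1714282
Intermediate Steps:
z(D) = -841
-1713441 + z(-491) = -1713441 - 841 = -1714282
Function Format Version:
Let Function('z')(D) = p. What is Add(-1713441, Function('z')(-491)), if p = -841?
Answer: -1714282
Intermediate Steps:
Function('z')(D) = -841
Add(-1713441, Function('z')(-491)) = Add(-1713441, -841) = -1714282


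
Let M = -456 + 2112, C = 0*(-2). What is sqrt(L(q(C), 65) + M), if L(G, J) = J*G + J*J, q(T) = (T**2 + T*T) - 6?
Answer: 17*sqrt(19) ≈ 74.101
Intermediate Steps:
C = 0
M = 1656
q(T) = -6 + 2*T**2 (q(T) = (T**2 + T**2) - 6 = 2*T**2 - 6 = -6 + 2*T**2)
L(G, J) = J**2 + G*J (L(G, J) = G*J + J**2 = J**2 + G*J)
sqrt(L(q(C), 65) + M) = sqrt(65*((-6 + 2*0**2) + 65) + 1656) = sqrt(65*((-6 + 2*0) + 65) + 1656) = sqrt(65*((-6 + 0) + 65) + 1656) = sqrt(65*(-6 + 65) + 1656) = sqrt(65*59 + 1656) = sqrt(3835 + 1656) = sqrt(5491) = 17*sqrt(19)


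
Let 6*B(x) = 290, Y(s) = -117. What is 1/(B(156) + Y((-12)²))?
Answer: -3/206 ≈ -0.014563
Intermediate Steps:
B(x) = 145/3 (B(x) = (⅙)*290 = 145/3)
1/(B(156) + Y((-12)²)) = 1/(145/3 - 117) = 1/(-206/3) = -3/206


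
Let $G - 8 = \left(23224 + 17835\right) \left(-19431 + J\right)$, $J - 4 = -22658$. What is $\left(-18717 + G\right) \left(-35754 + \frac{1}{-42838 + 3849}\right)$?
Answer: $\frac{2408835450783301868}{38989} \approx 6.1782 \cdot 10^{13}$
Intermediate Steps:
$J = -22654$ ($J = 4 - 22658 = -22654$)
$G = -1727968007$ ($G = 8 + \left(23224 + 17835\right) \left(-19431 - 22654\right) = 8 + 41059 \left(-42085\right) = 8 - 1727968015 = -1727968007$)
$\left(-18717 + G\right) \left(-35754 + \frac{1}{-42838 + 3849}\right) = \left(-18717 - 1727968007\right) \left(-35754 + \frac{1}{-42838 + 3849}\right) = - 1727986724 \left(-35754 + \frac{1}{-38989}\right) = - 1727986724 \left(-35754 - \frac{1}{38989}\right) = \left(-1727986724\right) \left(- \frac{1394012707}{38989}\right) = \frac{2408835450783301868}{38989}$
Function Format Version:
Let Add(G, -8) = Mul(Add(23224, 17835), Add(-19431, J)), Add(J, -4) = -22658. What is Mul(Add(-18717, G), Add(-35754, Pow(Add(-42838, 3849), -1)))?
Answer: Rational(2408835450783301868, 38989) ≈ 6.1782e+13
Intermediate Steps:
J = -22654 (J = Add(4, -22658) = -22654)
G = -1727968007 (G = Add(8, Mul(Add(23224, 17835), Add(-19431, -22654))) = Add(8, Mul(41059, -42085)) = Add(8, -1727968015) = -1727968007)
Mul(Add(-18717, G), Add(-35754, Pow(Add(-42838, 3849), -1))) = Mul(Add(-18717, -1727968007), Add(-35754, Pow(Add(-42838, 3849), -1))) = Mul(-1727986724, Add(-35754, Pow(-38989, -1))) = Mul(-1727986724, Add(-35754, Rational(-1, 38989))) = Mul(-1727986724, Rational(-1394012707, 38989)) = Rational(2408835450783301868, 38989)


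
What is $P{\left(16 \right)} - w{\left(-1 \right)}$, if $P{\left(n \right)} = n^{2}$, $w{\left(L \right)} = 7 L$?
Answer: $263$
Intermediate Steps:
$P{\left(16 \right)} - w{\left(-1 \right)} = 16^{2} - 7 \left(-1\right) = 256 - -7 = 256 + 7 = 263$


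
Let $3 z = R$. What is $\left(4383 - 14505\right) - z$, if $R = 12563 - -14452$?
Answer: $-19127$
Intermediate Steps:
$R = 27015$ ($R = 12563 + 14452 = 27015$)
$z = 9005$ ($z = \frac{1}{3} \cdot 27015 = 9005$)
$\left(4383 - 14505\right) - z = \left(4383 - 14505\right) - 9005 = -10122 - 9005 = -19127$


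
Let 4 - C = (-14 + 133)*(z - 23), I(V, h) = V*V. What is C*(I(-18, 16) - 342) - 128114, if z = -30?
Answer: -241712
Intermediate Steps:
I(V, h) = V²
C = 6311 (C = 4 - (-14 + 133)*(-30 - 23) = 4 - 119*(-53) = 4 - 1*(-6307) = 4 + 6307 = 6311)
C*(I(-18, 16) - 342) - 128114 = 6311*((-18)² - 342) - 128114 = 6311*(324 - 342) - 128114 = 6311*(-18) - 128114 = -113598 - 128114 = -241712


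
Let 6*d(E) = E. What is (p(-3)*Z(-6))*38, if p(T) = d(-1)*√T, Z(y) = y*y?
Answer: -228*I*√3 ≈ -394.91*I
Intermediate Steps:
d(E) = E/6
Z(y) = y²
p(T) = -√T/6 (p(T) = ((⅙)*(-1))*√T = -√T/6)
(p(-3)*Z(-6))*38 = (-I*√3/6*(-6)²)*38 = (-I*√3/6*36)*38 = -6*I*√3*38 = -228*I*√3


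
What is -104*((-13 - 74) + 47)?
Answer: 4160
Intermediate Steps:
-104*((-13 - 74) + 47) = -104*(-87 + 47) = -104*(-40) = 4160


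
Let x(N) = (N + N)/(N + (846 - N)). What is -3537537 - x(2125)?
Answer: -1496380276/423 ≈ -3.5375e+6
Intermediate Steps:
x(N) = N/423 (x(N) = (2*N)/846 = (2*N)*(1/846) = N/423)
-3537537 - x(2125) = -3537537 - 2125/423 = -1496380276/423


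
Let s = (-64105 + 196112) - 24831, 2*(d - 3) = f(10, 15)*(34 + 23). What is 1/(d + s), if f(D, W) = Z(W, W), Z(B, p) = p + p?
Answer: 1/108034 ≈ 9.2563e-6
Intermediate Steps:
Z(B, p) = 2*p
f(D, W) = 2*W
d = 858 (d = 3 + ((2*15)*(34 + 23))/2 = 3 + (30*57)/2 = 3 + (½)*1710 = 3 + 855 = 858)
s = 107176 (s = 132007 - 24831 = 107176)
1/(d + s) = 1/(858 + 107176) = 1/108034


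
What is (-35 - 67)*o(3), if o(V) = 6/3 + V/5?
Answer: -1326/5 ≈ -265.20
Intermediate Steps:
o(V) = 2 + V/5 (o(V) = 6*(1/3) + V*(1/5) = 2 + V/5)
(-35 - 67)*o(3) = (-35 - 67)*(2 + (1/5)*3) = -102*(2 + 3/5) = -102*13/5 = -1326/5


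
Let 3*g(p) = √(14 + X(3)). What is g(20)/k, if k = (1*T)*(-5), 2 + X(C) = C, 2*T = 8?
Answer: -√15/60 ≈ -0.064550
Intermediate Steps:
T = 4 (T = (½)*8 = 4)
X(C) = -2 + C
k = -20 (k = (1*4)*(-5) = 4*(-5) = -20)
g(p) = √15/3 (g(p) = √(14 + (-2 + 3))/3 = √(14 + 1)/3 = √15/3)
g(20)/k = (√15/3)/(-20) = -√15/60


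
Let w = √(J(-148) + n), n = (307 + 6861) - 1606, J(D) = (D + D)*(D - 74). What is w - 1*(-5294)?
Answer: 5294 + √71274 ≈ 5561.0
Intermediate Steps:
J(D) = 2*D*(-74 + D) (J(D) = (2*D)*(-74 + D) = 2*D*(-74 + D))
n = 5562 (n = 7168 - 1606 = 5562)
w = √71274 (w = √(2*(-148)*(-74 - 148) + 5562) = √(2*(-148)*(-222) + 5562) = √(65712 + 5562) = √71274 ≈ 266.97)
w - 1*(-5294) = √71274 - 1*(-5294) = √71274 + 5294 = 5294 + √71274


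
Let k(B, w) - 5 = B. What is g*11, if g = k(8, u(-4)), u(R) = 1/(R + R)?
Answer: 143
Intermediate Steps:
u(R) = 1/(2*R)
k(B, w) = 5 + B
g = 13 (g = 5 + 8 = 13)
g*11 = 13*11 = 143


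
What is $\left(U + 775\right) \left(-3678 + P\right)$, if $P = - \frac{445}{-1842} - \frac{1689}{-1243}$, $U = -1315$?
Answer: $\frac{757575593550}{381601} \approx 1.9853 \cdot 10^{6}$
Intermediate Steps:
$P = \frac{3664273}{2289606}$ ($P = \left(-445\right) \left(- \frac{1}{1842}\right) - - \frac{1689}{1243} = \frac{445}{1842} + \frac{1689}{1243} = \frac{3664273}{2289606} \approx 1.6004$)
$\left(U + 775\right) \left(-3678 + P\right) = \left(-1315 + 775\right) \left(-3678 + \frac{3664273}{2289606}\right) = \left(-540\right) \left(- \frac{8417506595}{2289606}\right) = \frac{757575593550}{381601}$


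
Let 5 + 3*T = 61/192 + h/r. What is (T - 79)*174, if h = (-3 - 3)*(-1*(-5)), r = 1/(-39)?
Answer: 5168873/96 ≈ 53842.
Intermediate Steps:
r = -1/39 ≈ -0.025641
h = -30 (h = -6*5 = -30)
T = 223741/576 (T = -5/3 + (61/192 - 30/(-1/39))/3 = -5/3 + (61*(1/192) - 30*(-39))/3 = -5/3 + (61/192 + 1170)/3 = -5/3 + (⅓)*(224701/192) = -5/3 + 224701/576 = 223741/576 ≈ 388.44)
(T - 79)*174 = (223741/576 - 79)*174 = (178237/576)*174 = 5168873/96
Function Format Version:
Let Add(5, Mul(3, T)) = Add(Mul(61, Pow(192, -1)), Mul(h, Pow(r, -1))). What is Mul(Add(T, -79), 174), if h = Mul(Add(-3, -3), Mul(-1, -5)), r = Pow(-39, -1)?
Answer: Rational(5168873, 96) ≈ 53842.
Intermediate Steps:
r = Rational(-1, 39) ≈ -0.025641
h = -30 (h = Mul(-6, 5) = -30)
T = Rational(223741, 576) (T = Add(Rational(-5, 3), Mul(Rational(1, 3), Add(Mul(61, Pow(192, -1)), Mul(-30, Pow(Rational(-1, 39), -1))))) = Add(Rational(-5, 3), Mul(Rational(1, 3), Add(Mul(61, Rational(1, 192)), Mul(-30, -39)))) = Add(Rational(-5, 3), Mul(Rational(1, 3), Add(Rational(61, 192), 1170))) = Add(Rational(-5, 3), Mul(Rational(1, 3), Rational(224701, 192))) = Add(Rational(-5, 3), Rational(224701, 576)) = Rational(223741, 576) ≈ 388.44)
Mul(Add(T, -79), 174) = Mul(Add(Rational(223741, 576), -79), 174) = Mul(Rational(178237, 576), 174) = Rational(5168873, 96)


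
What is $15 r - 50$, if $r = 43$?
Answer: $595$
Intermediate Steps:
$15 r - 50 = 15 \cdot 43 - 50 = 645 - 50 = 595$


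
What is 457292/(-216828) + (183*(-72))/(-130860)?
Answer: -20827597/10370655 ≈ -2.0083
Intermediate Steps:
457292/(-216828) + (183*(-72))/(-130860) = 457292*(-1/216828) - 13176*(-1/130860) = -6017/2853 + 366/3635 = -20827597/10370655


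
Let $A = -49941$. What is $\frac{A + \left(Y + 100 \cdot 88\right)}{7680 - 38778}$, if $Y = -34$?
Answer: $\frac{13725}{10366} \approx 1.324$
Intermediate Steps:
$\frac{A + \left(Y + 100 \cdot 88\right)}{7680 - 38778} = \frac{-49941 + \left(-34 + 100 \cdot 88\right)}{7680 - 38778} = \frac{-49941 + \left(-34 + 8800\right)}{-31098} = \left(-49941 + 8766\right) \left(- \frac{1}{31098}\right) = \left(-41175\right) \left(- \frac{1}{31098}\right) = \frac{13725}{10366}$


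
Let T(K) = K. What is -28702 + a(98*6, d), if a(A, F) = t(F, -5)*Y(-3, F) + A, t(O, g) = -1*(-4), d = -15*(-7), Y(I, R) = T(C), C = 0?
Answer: -28114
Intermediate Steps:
Y(I, R) = 0
d = 105
t(O, g) = 4
a(A, F) = A (a(A, F) = 4*0 + A = 0 + A = A)
-28702 + a(98*6, d) = -28702 + 98*6 = -28702 + 588 = -28114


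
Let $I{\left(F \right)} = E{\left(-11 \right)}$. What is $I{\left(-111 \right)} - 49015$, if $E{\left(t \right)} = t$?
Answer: $-49026$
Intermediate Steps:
$I{\left(F \right)} = -11$
$I{\left(-111 \right)} - 49015 = -11 - 49015 = -49026$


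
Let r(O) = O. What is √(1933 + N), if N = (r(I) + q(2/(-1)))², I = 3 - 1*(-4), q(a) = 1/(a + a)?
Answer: √31657/4 ≈ 44.481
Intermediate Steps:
q(a) = 1/(2*a)
I = 7 (I = 3 + 4 = 7)
N = 729/16 (N = (7 + 1/(2*((2/(-1)))))² = (7 + 1/(2*((2*(-1)))))² = (7 + (½)/(-2))² = (7 + (½)*(-½))² = (7 - ¼)² = (27/4)² = 729/16 ≈ 45.563)
√(1933 + N) = √(1933 + 729/16) = √(31657/16) = √31657/4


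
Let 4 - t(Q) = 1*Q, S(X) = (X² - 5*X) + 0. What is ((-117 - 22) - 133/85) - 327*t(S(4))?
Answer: -234308/85 ≈ -2756.6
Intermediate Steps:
S(X) = X² - 5*X
t(Q) = 4 - Q
((-117 - 22) - 133/85) - 327*t(S(4)) = ((-117 - 22) - 133/85) - 327*(4 - 4*(-5 + 4)) = (-139 - 133*1/85) - 327*(4 - 4*(-1)) = (-139 - 133/85) - 327*(4 - 1*(-4)) = -11948/85 - 327*(4 + 4) = -11948/85 - 327*8 = -11948/85 - 2616 = -234308/85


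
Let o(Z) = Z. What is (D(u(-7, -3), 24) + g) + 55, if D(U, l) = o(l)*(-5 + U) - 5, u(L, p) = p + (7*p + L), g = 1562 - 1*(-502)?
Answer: 1250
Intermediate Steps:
g = 2064 (g = 1562 + 502 = 2064)
u(L, p) = L + 8*p (u(L, p) = p + (L + 7*p) = L + 8*p)
D(U, l) = -5 + l*(-5 + U) (D(U, l) = l*(-5 + U) - 5 = -5 + l*(-5 + U))
(D(u(-7, -3), 24) + g) + 55 = ((-5 - 5*24 + (-7 + 8*(-3))*24) + 2064) + 55 = ((-5 - 120 + (-7 - 24)*24) + 2064) + 55 = ((-5 - 120 - 31*24) + 2064) + 55 = ((-5 - 120 - 744) + 2064) + 55 = (-869 + 2064) + 55 = 1195 + 55 = 1250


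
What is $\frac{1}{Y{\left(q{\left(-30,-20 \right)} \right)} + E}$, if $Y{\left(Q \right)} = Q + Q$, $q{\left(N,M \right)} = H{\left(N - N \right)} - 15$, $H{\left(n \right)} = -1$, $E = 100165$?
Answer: $\frac{1}{100133} \approx 9.9867 \cdot 10^{-6}$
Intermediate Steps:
$q{\left(N,M \right)} = -16$ ($q{\left(N,M \right)} = -1 - 15 = -16$)
$Y{\left(Q \right)} = 2 Q$
$\frac{1}{Y{\left(q{\left(-30,-20 \right)} \right)} + E} = \frac{1}{2 \left(-16\right) + 100165} = \frac{1}{-32 + 100165} = \frac{1}{100133}$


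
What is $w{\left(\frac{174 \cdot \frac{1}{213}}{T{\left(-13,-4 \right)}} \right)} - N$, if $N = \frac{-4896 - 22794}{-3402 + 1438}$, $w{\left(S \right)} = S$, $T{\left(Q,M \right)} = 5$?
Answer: $- \frac{4858019}{348610} \approx -13.935$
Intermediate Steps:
$N = \frac{13845}{982}$ ($N = - \frac{27690}{-1964} = \left(-27690\right) \left(- \frac{1}{1964}\right) = \frac{13845}{982} \approx 14.099$)
$w{\left(\frac{174 \cdot \frac{1}{213}}{T{\left(-13,-4 \right)}} \right)} - N = \frac{174 \cdot \frac{1}{213}}{5} - \frac{13845}{982} = 174 \cdot \frac{1}{213} \cdot \frac{1}{5} - \frac{13845}{982} = \frac{58}{71} \cdot \frac{1}{5} - \frac{13845}{982} = \frac{58}{355} - \frac{13845}{982} = - \frac{4858019}{348610}$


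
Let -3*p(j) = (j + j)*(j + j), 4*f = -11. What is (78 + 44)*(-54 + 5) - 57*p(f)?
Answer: -21613/4 ≈ -5403.3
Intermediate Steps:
f = -11/4 (f = (¼)*(-11) = -11/4 ≈ -2.7500)
p(j) = -4*j²/3 (p(j) = -(j + j)*(j + j)/3 = -2*j*2*j/3 = -4*j²/3)
(78 + 44)*(-54 + 5) - 57*p(f) = (78 + 44)*(-54 + 5) - (-76)*(-11/4)² = 122*(-49) - (-76)*121/16 = -5978 - 57*(-121/12) = -5978 + 2299/4 = -21613/4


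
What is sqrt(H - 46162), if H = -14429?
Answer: I*sqrt(60591) ≈ 246.15*I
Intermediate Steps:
sqrt(H - 46162) = sqrt(-14429 - 46162) = sqrt(-60591) = I*sqrt(60591)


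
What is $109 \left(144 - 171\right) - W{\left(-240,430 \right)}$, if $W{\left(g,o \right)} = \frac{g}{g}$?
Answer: $-2944$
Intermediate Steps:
$W{\left(g,o \right)} = 1$
$109 \left(144 - 171\right) - W{\left(-240,430 \right)} = 109 \left(144 - 171\right) - 1 = 109 \left(-27\right) - 1 = -2943 - 1 = -2944$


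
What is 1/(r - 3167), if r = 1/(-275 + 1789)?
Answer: -1514/4794837 ≈ -0.00031576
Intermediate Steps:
r = 1/1514 ≈ 0.00066050
1/(r - 3167) = 1/(1/1514 - 3167) = 1/(-4794837/1514) = -1514/4794837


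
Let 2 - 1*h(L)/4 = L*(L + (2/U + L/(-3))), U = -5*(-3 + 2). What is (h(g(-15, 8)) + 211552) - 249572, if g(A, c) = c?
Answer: -572932/15 ≈ -38195.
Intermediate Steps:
U = 5 (U = -5*(-1) = 5)
h(L) = 8 - 4*L*(⅖ + 2*L/3) (h(L) = 8 - 4*L*(L + (2/5 + L/(-3))) = 8 - 4*L*(L + (2*(⅕) + L*(-⅓))) = 8 - 4*L*(L + (⅖ - L/3)) = 8 - 4*L*(⅖ + 2*L/3))
(h(g(-15, 8)) + 211552) - 249572 = ((8 - 8/3*8² - 8/5*8) + 211552) - 249572 = ((8 - 8/3*64 - 64/5) + 211552) - 249572 = ((8 - 512/3 - 64/5) + 211552) - 249572 = (-2632/15 + 211552) - 249572 = 3170648/15 - 249572 = -572932/15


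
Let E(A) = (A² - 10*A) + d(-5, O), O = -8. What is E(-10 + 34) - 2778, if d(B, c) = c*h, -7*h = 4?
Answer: -17062/7 ≈ -2437.4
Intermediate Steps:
h = -4/7 (h = -⅐*4 = -4/7 ≈ -0.57143)
d(B, c) = -4*c/7 (d(B, c) = c*(-4/7) = -4*c/7)
E(A) = 32/7 + A² - 10*A (E(A) = (A² - 10*A) - 4/7*(-8) = (A² - 10*A) + 32/7 = 32/7 + A² - 10*A)
E(-10 + 34) - 2778 = (32/7 + (-10 + 34)² - 10*(-10 + 34)) - 2778 = (32/7 + 24² - 10*24) - 2778 = (32/7 + 576 - 240) - 2778 = 2384/7 - 2778 = -17062/7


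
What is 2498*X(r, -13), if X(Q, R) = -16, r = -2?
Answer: -39968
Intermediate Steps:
2498*X(r, -13) = 2498*(-16) = -39968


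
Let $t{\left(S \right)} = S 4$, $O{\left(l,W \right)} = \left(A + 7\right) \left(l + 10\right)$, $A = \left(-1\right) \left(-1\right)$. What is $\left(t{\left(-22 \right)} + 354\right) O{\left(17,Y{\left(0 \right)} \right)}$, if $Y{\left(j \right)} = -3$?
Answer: $57456$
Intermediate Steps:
$A = 1$
$O{\left(l,W \right)} = 80 + 8 l$ ($O{\left(l,W \right)} = \left(1 + 7\right) \left(l + 10\right) = 8 \left(10 + l\right) = 80 + 8 l$)
$t{\left(S \right)} = 4 S$
$\left(t{\left(-22 \right)} + 354\right) O{\left(17,Y{\left(0 \right)} \right)} = \left(4 \left(-22\right) + 354\right) \left(80 + 8 \cdot 17\right) = \left(-88 + 354\right) \left(80 + 136\right) = 266 \cdot 216 = 57456$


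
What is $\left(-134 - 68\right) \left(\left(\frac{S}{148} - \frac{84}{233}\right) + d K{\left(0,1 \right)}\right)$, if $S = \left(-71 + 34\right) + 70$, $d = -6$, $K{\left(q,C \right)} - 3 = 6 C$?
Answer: $\frac{188554779}{17242} \approx 10936.0$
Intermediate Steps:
$K{\left(q,C \right)} = 3 + 6 C$
$S = 33$ ($S = -37 + 70 = 33$)
$\left(-134 - 68\right) \left(\left(\frac{S}{148} - \frac{84}{233}\right) + d K{\left(0,1 \right)}\right) = \left(-134 - 68\right) \left(\left(\frac{33}{148} - \frac{84}{233}\right) - 6 \left(3 + 6 \cdot 1\right)\right) = - 202 \left(\left(33 \cdot \frac{1}{148} - \frac{84}{233}\right) - 6 \left(3 + 6\right)\right) = - 202 \left(\left(\frac{33}{148} - \frac{84}{233}\right) - 54\right) = - 202 \left(- \frac{4743}{34484} - 54\right) = \left(-202\right) \left(- \frac{1866879}{34484}\right) = \frac{188554779}{17242}$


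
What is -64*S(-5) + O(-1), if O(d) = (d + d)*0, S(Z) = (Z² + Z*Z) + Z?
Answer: -2880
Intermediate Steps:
S(Z) = Z + 2*Z² (S(Z) = (Z² + Z²) + Z = 2*Z² + Z = Z + 2*Z²)
O(d) = 0 (O(d) = (2*d)*0 = 0)
-64*S(-5) + O(-1) = -(-320)*(1 + 2*(-5)) + 0 = -(-320)*(1 - 10) + 0 = -(-320)*(-9) + 0 = -64*45 + 0 = -2880 + 0 = -2880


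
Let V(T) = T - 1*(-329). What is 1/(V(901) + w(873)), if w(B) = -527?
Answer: 1/703 ≈ 0.0014225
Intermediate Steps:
V(T) = 329 + T (V(T) = T + 329 = 329 + T)
1/(V(901) + w(873)) = 1/((329 + 901) - 527) = 1/(1230 - 527) = 1/703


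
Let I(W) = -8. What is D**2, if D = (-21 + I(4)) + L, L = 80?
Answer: 2601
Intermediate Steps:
D = 51 (D = (-21 - 8) + 80 = -29 + 80 = 51)
D**2 = 51**2 = 2601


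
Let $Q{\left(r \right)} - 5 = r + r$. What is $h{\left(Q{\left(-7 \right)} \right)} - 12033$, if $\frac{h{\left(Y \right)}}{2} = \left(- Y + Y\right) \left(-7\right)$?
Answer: $-12033$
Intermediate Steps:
$Q{\left(r \right)} = 5 + 2 r$ ($Q{\left(r \right)} = 5 + \left(r + r\right) = 5 + 2 r$)
$h{\left(Y \right)} = 0$ ($h{\left(Y \right)} = 2 \left(- Y + Y\right) \left(-7\right) = 2 \cdot 0 \left(-7\right) = 2 \cdot 0 = 0$)
$h{\left(Q{\left(-7 \right)} \right)} - 12033 = 0 - 12033 = -12033$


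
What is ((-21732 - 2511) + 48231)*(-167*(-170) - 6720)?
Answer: 519819960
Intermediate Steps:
((-21732 - 2511) + 48231)*(-167*(-170) - 6720) = (-24243 + 48231)*(28390 - 6720) = 23988*21670 = 519819960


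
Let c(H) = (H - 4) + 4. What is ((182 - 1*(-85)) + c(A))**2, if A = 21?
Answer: 82944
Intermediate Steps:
c(H) = H (c(H) = (-4 + H) + 4 = H)
((182 - 1*(-85)) + c(A))**2 = ((182 - 1*(-85)) + 21)**2 = ((182 + 85) + 21)**2 = (267 + 21)**2 = 288**2 = 82944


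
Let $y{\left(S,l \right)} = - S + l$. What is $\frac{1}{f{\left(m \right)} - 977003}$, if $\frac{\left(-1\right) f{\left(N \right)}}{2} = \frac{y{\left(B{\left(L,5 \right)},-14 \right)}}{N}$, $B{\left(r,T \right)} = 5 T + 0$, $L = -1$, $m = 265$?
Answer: $- \frac{265}{258905717} \approx -1.0235 \cdot 10^{-6}$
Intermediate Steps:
$B{\left(r,T \right)} = 5 T$
$y{\left(S,l \right)} = l - S$
$f{\left(N \right)} = \frac{78}{N}$ ($f{\left(N \right)} = - 2 \frac{-14 - 5 \cdot 5}{N} = - 2 \frac{-14 - 25}{N} = - 2 \left(- \frac{39}{N}\right) = \frac{78}{N}$)
$\frac{1}{f{\left(m \right)} - 977003} = \frac{1}{\frac{78}{265} - 977003} = \frac{1}{- \frac{258905717}{265}} = - \frac{265}{258905717}$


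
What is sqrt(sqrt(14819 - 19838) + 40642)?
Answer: sqrt(40642 + I*sqrt(5019)) ≈ 201.6 + 0.176*I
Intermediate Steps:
sqrt(sqrt(14819 - 19838) + 40642) = sqrt(sqrt(-5019) + 40642) = sqrt(I*sqrt(5019) + 40642) = sqrt(40642 + I*sqrt(5019))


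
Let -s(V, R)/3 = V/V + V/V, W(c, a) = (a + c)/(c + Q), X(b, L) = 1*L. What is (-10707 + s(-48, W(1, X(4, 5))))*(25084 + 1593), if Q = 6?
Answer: -285790701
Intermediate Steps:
X(b, L) = L
W(c, a) = (a + c)/(6 + c) (W(c, a) = (a + c)/(c + 6) = (a + c)/(6 + c))
s(V, R) = -6 (s(V, R) = -3*(V/V + V/V) = -3*(1 + 1) = -3*2 = -6)
(-10707 + s(-48, W(1, X(4, 5))))*(25084 + 1593) = (-10707 - 6)*(25084 + 1593) = -10713*26677 = -285790701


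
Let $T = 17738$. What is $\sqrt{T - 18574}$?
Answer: $2 i \sqrt{209} \approx 28.914 i$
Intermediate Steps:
$\sqrt{T - 18574} = \sqrt{17738 - 18574} = \sqrt{-836} = 2 i \sqrt{209}$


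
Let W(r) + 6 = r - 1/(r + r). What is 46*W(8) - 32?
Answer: 457/8 ≈ 57.125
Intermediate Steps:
W(r) = -6 + r - 1/(2*r) (W(r) = -6 + (r - 1/(r + r)) = -6 + (r - 1/(2*r)) = -6 + r - 1/(2*r))
46*W(8) - 32 = 46*(-6 + 8 - ½/8) - 32 = 46*(-6 + 8 - ½*⅛) - 32 = 46*(-6 + 8 - 1/16) - 32 = 46*(31/16) - 32 = 713/8 - 32 = 457/8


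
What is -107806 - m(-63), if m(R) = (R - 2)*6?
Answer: -107416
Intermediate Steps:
m(R) = -12 + 6*R (m(R) = (-2 + R)*6 = -12 + 6*R)
-107806 - m(-63) = -107806 - (-12 + 6*(-63)) = -107806 - (-12 - 378) = -107806 - 1*(-390) = -107806 + 390 = -107416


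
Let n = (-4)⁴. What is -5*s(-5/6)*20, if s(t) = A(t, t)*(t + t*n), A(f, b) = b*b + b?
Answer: -160625/54 ≈ -2974.5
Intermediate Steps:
n = 256
A(f, b) = b + b² (A(f, b) = b² + b = b + b²)
s(t) = 257*t²*(1 + t) (s(t) = (t*(1 + t))*(t + t*256) = (t*(1 + t))*(t + 256*t) = (t*(1 + t))*(257*t) = 257*t²*(1 + t))
-5*s(-5/6)*20 = -1285*(-5/6)²*(1 - 5/6)*20 = -1285*(-5*⅙)²*(1 - 5*⅙)*20 = -1285*(-⅚)²*(1 - ⅚)*20 = -1285*25/(36*6)*20 = -5*6425/216*20 = -32125/216*20 = -160625/54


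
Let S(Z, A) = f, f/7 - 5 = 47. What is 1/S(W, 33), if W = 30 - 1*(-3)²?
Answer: 1/364 ≈ 0.0027473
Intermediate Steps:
W = 21 (W = 30 - 1*9 = 30 - 9 = 21)
f = 364 (f = 35 + 7*47 = 35 + 329 = 364)
S(Z, A) = 364
1/S(W, 33) = 1/364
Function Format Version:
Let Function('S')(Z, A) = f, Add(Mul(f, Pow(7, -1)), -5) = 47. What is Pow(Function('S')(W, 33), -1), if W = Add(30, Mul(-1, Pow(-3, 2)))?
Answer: Rational(1, 364) ≈ 0.0027473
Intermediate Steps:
W = 21 (W = Add(30, Mul(-1, 9)) = Add(30, -9) = 21)
f = 364 (f = Add(35, Mul(7, 47)) = Add(35, 329) = 364)
Function('S')(Z, A) = 364
Pow(Function('S')(W, 33), -1) = Pow(364, -1) = Rational(1, 364)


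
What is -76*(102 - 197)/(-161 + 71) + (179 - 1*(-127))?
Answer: 2032/9 ≈ 225.78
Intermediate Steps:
-76*(102 - 197)/(-161 + 71) + (179 - 1*(-127)) = -(-7220)/(-90) + (179 + 127) = -(-7220)*(-1)/90 + 306 = -76*19/18 + 306 = -722/9 + 306 = 2032/9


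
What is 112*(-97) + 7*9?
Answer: -10801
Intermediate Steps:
112*(-97) + 7*9 = -10864 + 63 = -10801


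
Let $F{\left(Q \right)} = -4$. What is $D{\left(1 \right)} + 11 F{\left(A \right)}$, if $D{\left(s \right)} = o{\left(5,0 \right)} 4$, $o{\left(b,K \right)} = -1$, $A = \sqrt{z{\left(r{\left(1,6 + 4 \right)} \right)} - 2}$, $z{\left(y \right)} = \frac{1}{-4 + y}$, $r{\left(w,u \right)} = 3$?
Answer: $-48$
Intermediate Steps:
$A = i \sqrt{3}$ ($A = \sqrt{\frac{1}{-4 + 3} - 2} = \sqrt{\frac{1}{-1} - 2} = \sqrt{-1 - 2} = \sqrt{-3} = i \sqrt{3} \approx 1.732 i$)
$D{\left(s \right)} = -4$ ($D{\left(s \right)} = \left(-1\right) 4 = -4$)
$D{\left(1 \right)} + 11 F{\left(A \right)} = -4 + 11 \left(-4\right) = -4 - 44 = -48$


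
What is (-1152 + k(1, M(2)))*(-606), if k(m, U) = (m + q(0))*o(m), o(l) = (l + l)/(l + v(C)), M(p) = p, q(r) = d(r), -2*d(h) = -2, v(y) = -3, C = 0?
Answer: 699324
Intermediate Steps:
d(h) = 1 (d(h) = -1/2*(-2) = 1)
q(r) = 1
o(l) = 2*l/(-3 + l) (o(l) = (l + l)/(l - 3) = (2*l)/(-3 + l) = 2*l/(-3 + l))
k(m, U) = 2*m*(1 + m)/(-3 + m) (k(m, U) = (m + 1)*(2*m/(-3 + m)) = (1 + m)*(2*m/(-3 + m)) = 2*m*(1 + m)/(-3 + m))
(-1152 + k(1, M(2)))*(-606) = (-1152 + 2*1*(1 + 1)/(-3 + 1))*(-606) = (-1152 + 2*1*2/(-2))*(-606) = (-1152 + 2*1*(-1/2)*2)*(-606) = (-1152 - 2)*(-606) = -1154*(-606) = 699324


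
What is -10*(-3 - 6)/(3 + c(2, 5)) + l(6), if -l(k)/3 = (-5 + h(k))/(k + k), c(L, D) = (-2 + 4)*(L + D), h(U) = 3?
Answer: 197/34 ≈ 5.7941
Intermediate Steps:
c(L, D) = 2*D + 2*L (c(L, D) = 2*(D + L) = 2*D + 2*L)
l(k) = 3/k (l(k) = -3*(-5 + 3)/(k + k) = -(-6)/(2*k) = -(-6)*1/(2*k) = -(-3)/k = 3/k)
-10*(-3 - 6)/(3 + c(2, 5)) + l(6) = -10*(-3 - 6)/(3 + (2*5 + 2*2)) + 3/6 = -(-90)/(3 + (10 + 4)) + 3*(⅙) = -(-90)/(3 + 14) + ½ = -(-90)/17 + ½ = -10*(-9/17) + ½ = 90/17 + ½ = 197/34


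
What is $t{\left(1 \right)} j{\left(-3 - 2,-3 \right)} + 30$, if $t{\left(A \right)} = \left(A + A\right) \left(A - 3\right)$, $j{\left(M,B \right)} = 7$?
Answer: $2$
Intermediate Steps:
$t{\left(A \right)} = 2 A \left(-3 + A\right)$
$t{\left(1 \right)} j{\left(-3 - 2,-3 \right)} + 30 = 2 \cdot 1 \left(-3 + 1\right) 7 + 30 = 2 \cdot 1 \left(-2\right) 7 + 30 = \left(-4\right) 7 + 30 = -28 + 30 = 2$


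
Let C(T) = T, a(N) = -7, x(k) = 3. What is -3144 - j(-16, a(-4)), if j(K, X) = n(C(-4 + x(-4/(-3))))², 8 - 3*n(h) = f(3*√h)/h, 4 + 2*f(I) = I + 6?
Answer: -12611/4 - 3*I ≈ -3152.8 - 3.0*I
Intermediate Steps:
f(I) = 1 + I/2 (f(I) = -2 + (I + 6)/2 = -2 + (6 + I)/2 = -2 + (3 + I/2) = 1 + I/2)
n(h) = 8/3 - (1 + 3*√h/2)/(3*h) (n(h) = 8/3 - (1 + (3*√h)/2)/(3*h) = 8/3 - (1 + 3*√h/2)/(3*h))
j(K, X) = (3 + I/2)² (j(K, X) = ((-2 - 3*√(-4 + 3) + 16*(-4 + 3))/(6*(-4 + 3)))² = ((⅙)*(-2 - 3*I + 16*(-1))/(-1))² = ((⅙)*(-1)*(-2 - 3*I - 16))² = ((⅙)*(-1)*(-18 - 3*I))² = (3 + I/2)²)
-3144 - j(-16, a(-4)) = -3144 - (6 + I)²/4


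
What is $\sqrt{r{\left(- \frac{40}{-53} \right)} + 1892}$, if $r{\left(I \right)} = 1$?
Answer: $\sqrt{1893} \approx 43.509$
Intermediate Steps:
$\sqrt{r{\left(- \frac{40}{-53} \right)} + 1892} = \sqrt{1 + 1892} = \sqrt{1893}$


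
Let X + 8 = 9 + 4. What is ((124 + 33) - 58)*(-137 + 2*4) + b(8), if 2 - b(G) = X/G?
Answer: -102157/8 ≈ -12770.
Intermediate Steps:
X = 5 (X = -8 + (9 + 4) = -8 + 13 = 5)
b(G) = 2 - 5/G
((124 + 33) - 58)*(-137 + 2*4) + b(8) = ((124 + 33) - 58)*(-137 + 2*4) + (2 - 5/8) = (157 - 58)*(-137 + 8) + (2 - 5*1/8) = 99*(-129) + (2 - 5/8) = -12771 + 11/8 = -102157/8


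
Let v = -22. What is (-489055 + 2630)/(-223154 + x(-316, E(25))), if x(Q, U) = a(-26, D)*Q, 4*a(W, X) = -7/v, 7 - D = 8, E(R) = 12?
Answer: 10701350/4909941 ≈ 2.1795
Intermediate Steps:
D = -1 (D = 7 - 1*8 = 7 - 8 = -1)
a(W, X) = 7/88 (a(W, X) = (-7/(-22))/4 = (-7*(-1/22))/4 = (1/4)*(7/22) = 7/88)
x(Q, U) = 7*Q/88
(-489055 + 2630)/(-223154 + x(-316, E(25))) = (-489055 + 2630)/(-223154 + (7/88)*(-316)) = -486425/(-223154 - 553/22) = -486425/(-4909941/22) = -486425*(-22/4909941) = 10701350/4909941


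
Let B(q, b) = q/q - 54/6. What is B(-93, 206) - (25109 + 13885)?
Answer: -39002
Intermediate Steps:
B(q, b) = -8 (B(q, b) = 1 - 54*⅙ = 1 - 9 = -8)
B(-93, 206) - (25109 + 13885) = -8 - (25109 + 13885) = -8 - 1*38994 = -8 - 38994 = -39002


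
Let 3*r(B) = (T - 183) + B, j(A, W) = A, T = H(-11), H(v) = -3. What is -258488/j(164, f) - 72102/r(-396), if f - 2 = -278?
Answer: -4790243/3977 ≈ -1204.5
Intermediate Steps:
f = -276 (f = 2 - 278 = -276)
T = -3
r(B) = -62 + B/3 (r(B) = ((-3 - 183) + B)/3 = (-186 + B)/3 = -62 + B/3)
-258488/j(164, f) - 72102/r(-396) = -258488/164 - 72102/(-62 + (1/3)*(-396)) = -258488*1/164 - 72102/(-62 - 132) = -64622/41 - 72102/(-194) = -64622/41 - 72102*(-1/194) = -64622/41 + 36051/97 = -4790243/3977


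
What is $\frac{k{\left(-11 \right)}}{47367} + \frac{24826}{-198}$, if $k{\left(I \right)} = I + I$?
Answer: $- \frac{65329861}{521037} \approx -125.38$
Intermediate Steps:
$k{\left(I \right)} = 2 I$
$\frac{k{\left(-11 \right)}}{47367} + \frac{24826}{-198} = \frac{2 \left(-11\right)}{47367} + \frac{24826}{-198} = \left(-22\right) \frac{1}{47367} + 24826 \left(- \frac{1}{198}\right) = - \frac{22}{47367} - \frac{12413}{99} = - \frac{65329861}{521037}$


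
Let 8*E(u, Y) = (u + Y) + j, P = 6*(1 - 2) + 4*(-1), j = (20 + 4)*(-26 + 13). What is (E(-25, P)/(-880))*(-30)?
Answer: -1041/704 ≈ -1.4787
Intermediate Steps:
j = -312 (j = 24*(-13) = -312)
P = -10 (P = 6*(-1) - 4 = -6 - 4 = -10)
E(u, Y) = -39 + Y/8 + u/8 (E(u, Y) = ((u + Y) - 312)/8 = ((Y + u) - 312)/8 = (-312 + Y + u)/8 = -39 + Y/8 + u/8)
(E(-25, P)/(-880))*(-30) = ((-39 + (⅛)*(-10) + (⅛)*(-25))/(-880))*(-30) = ((-39 - 5/4 - 25/8)*(-1/880))*(-30) = -347/8*(-1/880)*(-30) = (347/7040)*(-30) = -1041/704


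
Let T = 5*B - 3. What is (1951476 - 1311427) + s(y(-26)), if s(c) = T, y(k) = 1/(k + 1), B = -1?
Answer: 640041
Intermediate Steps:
T = -8 (T = 5*(-1) - 3 = -5 - 3 = -8)
y(k) = 1/(1 + k)
s(c) = -8
(1951476 - 1311427) + s(y(-26)) = (1951476 - 1311427) - 8 = 640049 - 8 = 640041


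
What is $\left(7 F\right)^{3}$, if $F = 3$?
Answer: $9261$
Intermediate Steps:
$\left(7 F\right)^{3} = \left(7 \cdot 3\right)^{3} = 21^{3} = 9261$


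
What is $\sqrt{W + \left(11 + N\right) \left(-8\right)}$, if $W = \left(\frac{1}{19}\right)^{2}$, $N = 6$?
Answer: $\frac{3 i \sqrt{5455}}{19} \approx 11.662 i$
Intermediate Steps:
$W = \frac{1}{361}$ ($W = \left(\frac{1}{19}\right)^{2} = \frac{1}{361} \approx 0.0027701$)
$\sqrt{W + \left(11 + N\right) \left(-8\right)} = \sqrt{\frac{1}{361} + \left(11 + 6\right) \left(-8\right)} = \sqrt{\frac{1}{361} + 17 \left(-8\right)} = \sqrt{\frac{1}{361} - 136} = \sqrt{- \frac{49095}{361}} = \frac{3 i \sqrt{5455}}{19}$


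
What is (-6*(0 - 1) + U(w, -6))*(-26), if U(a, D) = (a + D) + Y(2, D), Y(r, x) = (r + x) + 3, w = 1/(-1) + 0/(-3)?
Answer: 52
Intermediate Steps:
w = -1 (w = 1*(-1) + 0*(-1/3) = -1 + 0 = -1)
Y(r, x) = 3 + r + x
U(a, D) = 5 + a + 2*D (U(a, D) = (a + D) + (3 + 2 + D) = (D + a) + (5 + D) = 5 + a + 2*D)
(-6*(0 - 1) + U(w, -6))*(-26) = (-6*(0 - 1) + (5 - 1 + 2*(-6)))*(-26) = (-6*(-1) + (5 - 1 - 12))*(-26) = (6 - 8)*(-26) = -2*(-26) = 52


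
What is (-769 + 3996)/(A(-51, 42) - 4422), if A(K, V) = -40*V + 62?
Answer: -3227/6040 ≈ -0.53427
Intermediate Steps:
A(K, V) = 62 - 40*V
(-769 + 3996)/(A(-51, 42) - 4422) = (-769 + 3996)/((62 - 40*42) - 4422) = 3227/((62 - 1680) - 4422) = 3227/(-1618 - 4422) = 3227/(-6040) = 3227*(-1/6040) = -3227/6040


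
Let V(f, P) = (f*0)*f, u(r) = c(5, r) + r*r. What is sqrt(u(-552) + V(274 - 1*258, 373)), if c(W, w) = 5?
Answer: sqrt(304709) ≈ 552.00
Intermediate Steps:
u(r) = 5 + r**2 (u(r) = 5 + r*r = 5 + r**2)
V(f, P) = 0 (V(f, P) = 0*f = 0)
sqrt(u(-552) + V(274 - 1*258, 373)) = sqrt((5 + (-552)**2) + 0) = sqrt((5 + 304704) + 0) = sqrt(304709 + 0) = sqrt(304709)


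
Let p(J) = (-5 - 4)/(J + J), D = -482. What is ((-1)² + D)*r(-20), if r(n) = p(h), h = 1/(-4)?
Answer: -8658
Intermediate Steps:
h = -¼ ≈ -0.25000
p(J) = -9/(2*J) (p(J) = -9*1/(2*J) = -9/(2*J))
r(n) = 18 (r(n) = -9/(2*(-¼)) = -9/2*(-4) = 18)
((-1)² + D)*r(-20) = ((-1)² - 482)*18 = (1 - 482)*18 = -481*18 = -8658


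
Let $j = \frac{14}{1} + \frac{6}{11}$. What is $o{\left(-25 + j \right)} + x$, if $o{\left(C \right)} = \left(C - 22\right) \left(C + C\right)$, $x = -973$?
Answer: $- \frac{35623}{121} \approx -294.4$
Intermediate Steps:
$j = \frac{160}{11}$ ($j = 14 \cdot 1 + 6 \cdot \frac{1}{11} = 14 + \frac{6}{11} = \frac{160}{11} \approx 14.545$)
$o{\left(C \right)} = 2 C \left(-22 + C\right)$ ($o{\left(C \right)} = \left(-22 + C\right) 2 C = 2 C \left(-22 + C\right)$)
$o{\left(-25 + j \right)} + x = 2 \left(-25 + \frac{160}{11}\right) \left(-22 + \left(-25 + \frac{160}{11}\right)\right) - 973 = 2 \left(- \frac{115}{11}\right) \left(-22 - \frac{115}{11}\right) - 973 = 2 \left(- \frac{115}{11}\right) \left(- \frac{357}{11}\right) - 973 = \frac{82110}{121} - 973 = - \frac{35623}{121}$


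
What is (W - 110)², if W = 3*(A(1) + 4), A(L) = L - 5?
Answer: 12100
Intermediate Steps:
A(L) = -5 + L
W = 0 (W = 3*((-5 + 1) + 4) = 3*(-4 + 4) = 3*0 = 0)
(W - 110)² = (0 - 110)² = (-110)² = 12100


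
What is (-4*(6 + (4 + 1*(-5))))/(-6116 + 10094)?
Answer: -10/1989 ≈ -0.0050277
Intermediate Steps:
(-4*(6 + (4 + 1*(-5))))/(-6116 + 10094) = -4*(6 + (4 - 5))/3978 = -4*(6 - 1)*(1/3978) = -4*5*(1/3978) = -20*1/3978 = -10/1989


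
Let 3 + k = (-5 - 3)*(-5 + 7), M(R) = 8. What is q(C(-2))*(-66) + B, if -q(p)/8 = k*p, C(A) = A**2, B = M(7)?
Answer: -40120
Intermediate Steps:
B = 8
k = -19 (k = -3 + (-5 - 3)*(-5 + 7) = -3 - 8*2 = -3 - 16 = -19)
q(p) = 152*p (q(p) = -(-152)*p = 152*p)
q(C(-2))*(-66) + B = (152*(-2)**2)*(-66) + 8 = (152*4)*(-66) + 8 = 608*(-66) + 8 = -40128 + 8 = -40120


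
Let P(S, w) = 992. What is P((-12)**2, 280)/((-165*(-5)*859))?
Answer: 992/708675 ≈ 0.0013998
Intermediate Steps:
P((-12)**2, 280)/((-165*(-5)*859)) = 992/((-165*(-5)*859)) = 992/((825*859)) = 992/708675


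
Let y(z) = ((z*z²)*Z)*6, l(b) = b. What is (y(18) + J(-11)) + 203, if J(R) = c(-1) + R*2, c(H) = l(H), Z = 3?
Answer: 105156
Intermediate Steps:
c(H) = H
y(z) = 18*z³ (y(z) = ((z*z²)*3)*6 = (z³*3)*6 = (3*z³)*6 = 18*z³)
J(R) = -1 + 2*R (J(R) = -1 + R*2 = -1 + 2*R)
(y(18) + J(-11)) + 203 = (18*18³ + (-1 + 2*(-11))) + 203 = (18*5832 + (-1 - 22)) + 203 = (104976 - 23) + 203 = 104953 + 203 = 105156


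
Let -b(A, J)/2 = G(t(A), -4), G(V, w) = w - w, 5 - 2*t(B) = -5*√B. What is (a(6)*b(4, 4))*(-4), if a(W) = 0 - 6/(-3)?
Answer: 0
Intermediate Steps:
t(B) = 5/2 + 5*√B/2 (t(B) = 5/2 - (-5)*√B/2 = 5/2 + 5*√B/2)
G(V, w) = 0
b(A, J) = 0 (b(A, J) = -2*0 = 0)
a(W) = 2 (a(W) = 0 - 6*(-1)/3 = 0 - 1*(-2) = 0 + 2 = 2)
(a(6)*b(4, 4))*(-4) = (2*0)*(-4) = 0*(-4) = 0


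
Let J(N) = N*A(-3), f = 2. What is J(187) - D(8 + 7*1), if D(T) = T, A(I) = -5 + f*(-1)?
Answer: -1324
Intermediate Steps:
A(I) = -7 (A(I) = -5 + 2*(-1) = -5 - 2 = -7)
J(N) = -7*N (J(N) = N*(-7) = -7*N)
J(187) - D(8 + 7*1) = -7*187 - (8 + 7*1) = -1309 - (8 + 7) = -1309 - 1*15 = -1309 - 15 = -1324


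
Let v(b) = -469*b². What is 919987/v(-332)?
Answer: -919987/51695056 ≈ -0.017796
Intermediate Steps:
919987/v(-332) = 919987/((-469*(-332)²)) = 919987/((-469*110224)) = 919987/(-51695056) = 919987*(-1/51695056) = -919987/51695056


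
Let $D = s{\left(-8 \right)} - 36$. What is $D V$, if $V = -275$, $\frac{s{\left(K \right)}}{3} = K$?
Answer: $16500$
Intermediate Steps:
$s{\left(K \right)} = 3 K$
$D = -60$ ($D = 3 \left(-8\right) - 36 = -24 - 36 = -60$)
$D V = \left(-60\right) \left(-275\right) = 16500$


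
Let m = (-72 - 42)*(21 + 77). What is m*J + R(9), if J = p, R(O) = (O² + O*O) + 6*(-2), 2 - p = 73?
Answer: 793362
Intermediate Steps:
p = -71 (p = 2 - 1*73 = 2 - 73 = -71)
m = -11172 (m = -114*98 = -11172)
R(O) = -12 + 2*O² (R(O) = (O² + O²) - 12 = 2*O² - 12 = -12 + 2*O²)
J = -71
m*J + R(9) = -11172*(-71) + (-12 + 2*9²) = 793212 + (-12 + 2*81) = 793212 + (-12 + 162) = 793212 + 150 = 793362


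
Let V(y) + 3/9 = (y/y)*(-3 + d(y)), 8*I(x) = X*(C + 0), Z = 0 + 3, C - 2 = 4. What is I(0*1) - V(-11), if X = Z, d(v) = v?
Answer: 199/12 ≈ 16.583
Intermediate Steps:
C = 6 (C = 2 + 4 = 6)
Z = 3
X = 3
I(x) = 9/4 (I(x) = (3*(6 + 0))/8 = (3*6)/8 = (1/8)*18 = 9/4)
V(y) = -10/3 + y (V(y) = -1/3 + (y/y)*(-3 + y) = -1/3 + 1*(-3 + y) = -1/3 + (-3 + y) = -10/3 + y)
I(0*1) - V(-11) = 9/4 - (-10/3 - 11) = 9/4 - 1*(-43/3) = 9/4 + 43/3 = 199/12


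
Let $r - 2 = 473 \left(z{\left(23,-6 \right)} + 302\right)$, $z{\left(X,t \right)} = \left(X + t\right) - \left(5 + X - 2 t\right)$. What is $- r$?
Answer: $-131969$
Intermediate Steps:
$z{\left(X,t \right)} = -5 + 3 t$ ($z{\left(X,t \right)} = \left(X + t\right) - \left(5 + X - 2 t\right) = -5 + 3 t$)
$r = 131969$ ($r = 2 + 473 \left(\left(-5 + 3 \left(-6\right)\right) + 302\right) = 2 + 473 \left(\left(-5 - 18\right) + 302\right) = 2 + 473 \left(-23 + 302\right) = 2 + 473 \cdot 279 = 2 + 131967 = 131969$)
$- r = \left(-1\right) 131969 = -131969$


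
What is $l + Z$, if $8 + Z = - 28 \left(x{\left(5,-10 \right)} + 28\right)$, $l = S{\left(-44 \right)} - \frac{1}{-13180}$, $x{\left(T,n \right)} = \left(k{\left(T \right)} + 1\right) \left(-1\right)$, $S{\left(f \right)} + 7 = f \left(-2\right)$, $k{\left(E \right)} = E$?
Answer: $- \frac{7156739}{13180} \approx -543.0$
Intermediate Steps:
$S{\left(f \right)} = -7 - 2 f$ ($S{\left(f \right)} = -7 + f \left(-2\right) = -7 - 2 f$)
$x{\left(T,n \right)} = -1 - T$ ($x{\left(T,n \right)} = \left(T + 1\right) \left(-1\right) = \left(1 + T\right) \left(-1\right) = -1 - T$)
$l = \frac{1067581}{13180}$ ($l = \left(-7 - -88\right) - \frac{1}{-13180} = \left(-7 + 88\right) - - \frac{1}{13180} = 81 + \frac{1}{13180} = \frac{1067581}{13180} \approx 81.0$)
$Z = -624$ ($Z = -8 - 28 \left(\left(-1 - 5\right) + 28\right) = -8 - 28 \left(-6 + 28\right) = -8 - 616 = -624$)
$l + Z = \frac{1067581}{13180} - 624 = - \frac{7156739}{13180}$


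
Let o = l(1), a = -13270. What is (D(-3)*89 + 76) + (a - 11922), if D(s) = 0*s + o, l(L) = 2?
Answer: -24938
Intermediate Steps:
o = 2
D(s) = 2 (D(s) = 0*s + 2 = 0 + 2 = 2)
(D(-3)*89 + 76) + (a - 11922) = (2*89 + 76) + (-13270 - 11922) = (178 + 76) - 25192 = 254 - 25192 = -24938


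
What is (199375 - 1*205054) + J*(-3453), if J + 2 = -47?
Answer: 163518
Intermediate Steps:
J = -49 (J = -2 - 47 = -49)
(199375 - 1*205054) + J*(-3453) = (199375 - 1*205054) - 49*(-3453) = (199375 - 205054) + 169197 = -5679 + 169197 = 163518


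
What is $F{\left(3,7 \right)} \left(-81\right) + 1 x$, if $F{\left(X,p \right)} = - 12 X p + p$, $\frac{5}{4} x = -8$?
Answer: $\frac{99193}{5} \approx 19839.0$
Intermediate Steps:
$x = - \frac{32}{5}$ ($x = \frac{4}{5} \left(-8\right) = - \frac{32}{5} \approx -6.4$)
$F{\left(X,p \right)} = p - 12 X p$ ($F{\left(X,p \right)} = - 12 X p + p = p - 12 X p$)
$F{\left(3,7 \right)} \left(-81\right) + 1 x = 7 \left(1 - 36\right) \left(-81\right) + 1 \left(- \frac{32}{5}\right) = 7 \left(1 - 36\right) \left(-81\right) - \frac{32}{5} = 7 \left(-35\right) \left(-81\right) - \frac{32}{5} = \left(-245\right) \left(-81\right) - \frac{32}{5} = 19845 - \frac{32}{5} = \frac{99193}{5}$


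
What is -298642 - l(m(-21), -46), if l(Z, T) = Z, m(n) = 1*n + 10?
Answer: -298631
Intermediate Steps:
m(n) = 10 + n (m(n) = n + 10 = 10 + n)
-298642 - l(m(-21), -46) = -298642 - (10 - 21) = -298642 - 1*(-11) = -298642 + 11 = -298631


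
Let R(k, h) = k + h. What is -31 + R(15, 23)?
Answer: 7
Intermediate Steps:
R(k, h) = h + k
-31 + R(15, 23) = -31 + (23 + 15) = -31 + 38 = 7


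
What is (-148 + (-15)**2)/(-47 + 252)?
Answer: 77/205 ≈ 0.37561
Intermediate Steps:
(-148 + (-15)**2)/(-47 + 252) = (-148 + 225)/205 = 77*(1/205) = 77/205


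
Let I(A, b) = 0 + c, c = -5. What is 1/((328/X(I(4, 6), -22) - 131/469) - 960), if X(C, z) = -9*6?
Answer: -12663/12236933 ≈ -0.0010348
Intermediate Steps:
I(A, b) = -5 (I(A, b) = 0 - 5 = -5)
X(C, z) = -54 (X(C, z) = -3*18 = -54)
1/((328/X(I(4, 6), -22) - 131/469) - 960) = 1/((328/(-54) - 131/469) - 960) = 1/((328*(-1/54) - 131*1/469) - 960) = 1/((-164/27 - 131/469) - 960) = 1/(-80453/12663 - 960) = 1/(-12236933/12663) = -12663/12236933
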